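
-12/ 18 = -2/ 3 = -0.67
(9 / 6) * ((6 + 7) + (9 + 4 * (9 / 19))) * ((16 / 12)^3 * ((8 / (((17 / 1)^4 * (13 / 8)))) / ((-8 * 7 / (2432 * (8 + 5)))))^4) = 109563642103413604352 / 1051519695241285361005929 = 0.00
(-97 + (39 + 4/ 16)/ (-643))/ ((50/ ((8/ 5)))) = -249641/ 80375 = -3.11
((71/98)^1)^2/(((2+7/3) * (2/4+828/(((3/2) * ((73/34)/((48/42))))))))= 1103979/2682525482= 0.00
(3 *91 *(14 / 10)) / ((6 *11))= 637 / 110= 5.79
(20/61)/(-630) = -2/3843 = -0.00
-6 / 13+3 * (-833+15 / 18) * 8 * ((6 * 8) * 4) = -49850118 / 13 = -3834624.46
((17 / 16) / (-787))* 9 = -153 / 12592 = -0.01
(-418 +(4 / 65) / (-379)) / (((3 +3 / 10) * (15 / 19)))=-130434164 / 812955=-160.44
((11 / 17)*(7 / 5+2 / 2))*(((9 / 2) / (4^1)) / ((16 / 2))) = 297 / 1360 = 0.22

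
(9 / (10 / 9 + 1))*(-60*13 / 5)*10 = -126360 / 19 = -6650.53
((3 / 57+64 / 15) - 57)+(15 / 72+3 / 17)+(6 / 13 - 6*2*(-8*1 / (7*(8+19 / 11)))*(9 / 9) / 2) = -6432185271 / 125802040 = -51.13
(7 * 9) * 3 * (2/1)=378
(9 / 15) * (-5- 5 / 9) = -10 / 3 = -3.33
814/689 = 1.18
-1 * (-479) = 479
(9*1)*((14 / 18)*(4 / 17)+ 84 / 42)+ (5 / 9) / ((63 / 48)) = 64486 / 3213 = 20.07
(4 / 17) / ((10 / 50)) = 20 / 17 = 1.18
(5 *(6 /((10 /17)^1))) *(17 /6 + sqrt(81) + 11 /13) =646.65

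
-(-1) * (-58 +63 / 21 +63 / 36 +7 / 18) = -52.86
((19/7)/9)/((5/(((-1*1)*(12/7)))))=-76/735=-0.10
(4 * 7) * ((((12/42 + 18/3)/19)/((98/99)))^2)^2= 90010151567424/257687198474503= 0.35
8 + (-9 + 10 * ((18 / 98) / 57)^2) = -866671 / 866761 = -1.00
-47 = -47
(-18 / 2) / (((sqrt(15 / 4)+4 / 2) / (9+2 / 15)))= -3288 / 5+822 * sqrt(15) / 5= -20.88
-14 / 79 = -0.18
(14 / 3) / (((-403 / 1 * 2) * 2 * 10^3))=-7 / 2418000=-0.00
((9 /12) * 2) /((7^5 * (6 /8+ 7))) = 6 /521017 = 0.00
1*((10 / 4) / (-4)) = -5 / 8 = -0.62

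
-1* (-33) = 33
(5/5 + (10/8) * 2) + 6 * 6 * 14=1015/2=507.50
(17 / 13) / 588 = 17 / 7644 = 0.00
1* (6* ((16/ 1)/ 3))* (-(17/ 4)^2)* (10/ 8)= -1445/ 2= -722.50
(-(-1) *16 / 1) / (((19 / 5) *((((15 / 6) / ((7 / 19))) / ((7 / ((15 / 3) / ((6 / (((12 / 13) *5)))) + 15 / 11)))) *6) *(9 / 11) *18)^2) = 23763455716 / 4271097607713225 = 0.00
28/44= 7/11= 0.64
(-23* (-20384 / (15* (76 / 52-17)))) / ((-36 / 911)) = 50901.88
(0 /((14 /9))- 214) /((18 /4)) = -428 /9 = -47.56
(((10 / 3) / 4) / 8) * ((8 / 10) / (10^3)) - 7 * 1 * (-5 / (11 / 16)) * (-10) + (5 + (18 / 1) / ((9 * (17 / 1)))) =-503.97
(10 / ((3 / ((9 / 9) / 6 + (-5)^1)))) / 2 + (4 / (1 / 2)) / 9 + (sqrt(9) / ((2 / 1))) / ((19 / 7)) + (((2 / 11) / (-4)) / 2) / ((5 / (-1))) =-82883 / 12540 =-6.61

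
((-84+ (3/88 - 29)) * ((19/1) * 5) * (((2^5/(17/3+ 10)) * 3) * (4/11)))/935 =-27198576/1063469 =-25.58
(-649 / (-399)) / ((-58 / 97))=-62953 / 23142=-2.72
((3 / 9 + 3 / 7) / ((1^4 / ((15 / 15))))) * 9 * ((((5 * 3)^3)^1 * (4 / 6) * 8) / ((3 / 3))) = 123428.57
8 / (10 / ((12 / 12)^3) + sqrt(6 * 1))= 0.64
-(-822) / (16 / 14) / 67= 2877 / 268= 10.74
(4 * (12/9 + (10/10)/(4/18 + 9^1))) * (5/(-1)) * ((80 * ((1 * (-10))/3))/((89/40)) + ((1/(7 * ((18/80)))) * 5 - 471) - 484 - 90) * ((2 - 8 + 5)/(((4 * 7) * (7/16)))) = -187068150800/68411007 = -2734.47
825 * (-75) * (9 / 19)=-556875 / 19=-29309.21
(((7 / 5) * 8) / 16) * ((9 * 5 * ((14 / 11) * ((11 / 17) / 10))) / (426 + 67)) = 441 / 83810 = 0.01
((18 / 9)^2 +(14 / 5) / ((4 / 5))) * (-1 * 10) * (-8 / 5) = 120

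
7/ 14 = 1/ 2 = 0.50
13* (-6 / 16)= -39 / 8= -4.88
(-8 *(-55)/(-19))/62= -0.37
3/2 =1.50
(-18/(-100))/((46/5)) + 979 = 450349/460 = 979.02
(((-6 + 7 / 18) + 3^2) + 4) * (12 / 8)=133 / 12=11.08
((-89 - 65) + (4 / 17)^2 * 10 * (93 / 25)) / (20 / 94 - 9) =10319038 / 596785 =17.29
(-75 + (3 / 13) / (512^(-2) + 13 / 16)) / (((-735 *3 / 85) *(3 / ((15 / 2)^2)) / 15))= 25860217875 / 31923892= 810.06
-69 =-69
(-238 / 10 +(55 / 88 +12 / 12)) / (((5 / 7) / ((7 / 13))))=-43463 / 2600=-16.72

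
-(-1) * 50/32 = 25/16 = 1.56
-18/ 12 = -3/ 2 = -1.50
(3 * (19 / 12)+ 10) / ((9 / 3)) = 59 / 12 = 4.92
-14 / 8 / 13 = -0.13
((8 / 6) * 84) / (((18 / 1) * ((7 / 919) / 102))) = 249968 / 3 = 83322.67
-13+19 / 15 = -176 / 15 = -11.73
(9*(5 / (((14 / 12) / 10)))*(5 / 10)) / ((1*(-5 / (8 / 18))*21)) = -40 / 49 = -0.82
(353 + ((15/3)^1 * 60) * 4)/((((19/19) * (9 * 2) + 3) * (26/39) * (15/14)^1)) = 1553/15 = 103.53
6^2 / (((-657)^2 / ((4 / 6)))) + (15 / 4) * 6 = 6474751 / 287766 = 22.50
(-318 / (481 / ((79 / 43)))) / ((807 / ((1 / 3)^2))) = -8374 / 50073543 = -0.00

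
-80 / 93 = -0.86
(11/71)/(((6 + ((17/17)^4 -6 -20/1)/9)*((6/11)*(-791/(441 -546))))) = 5445/465334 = 0.01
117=117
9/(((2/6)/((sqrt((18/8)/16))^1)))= 81/8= 10.12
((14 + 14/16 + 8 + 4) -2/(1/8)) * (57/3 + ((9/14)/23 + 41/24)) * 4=2323625/2576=902.03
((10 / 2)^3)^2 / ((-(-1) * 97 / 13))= 203125 / 97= 2094.07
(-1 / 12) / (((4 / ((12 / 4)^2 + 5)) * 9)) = -7 / 216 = -0.03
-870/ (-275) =174/ 55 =3.16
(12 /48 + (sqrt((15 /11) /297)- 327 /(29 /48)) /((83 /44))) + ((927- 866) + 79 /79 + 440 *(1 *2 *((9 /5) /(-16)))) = -3116325 /9628 + 4 *sqrt(5) /249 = -323.64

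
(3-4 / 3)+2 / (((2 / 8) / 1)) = 29 / 3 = 9.67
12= 12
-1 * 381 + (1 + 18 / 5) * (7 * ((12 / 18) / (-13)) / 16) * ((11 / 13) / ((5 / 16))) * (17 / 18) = -43492682 / 114075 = -381.26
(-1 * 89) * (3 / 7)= -38.14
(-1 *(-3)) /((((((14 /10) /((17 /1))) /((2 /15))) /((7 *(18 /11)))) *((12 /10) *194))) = 255 /1067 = 0.24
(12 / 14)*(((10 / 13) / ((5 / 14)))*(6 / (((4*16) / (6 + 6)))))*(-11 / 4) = -297 / 52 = -5.71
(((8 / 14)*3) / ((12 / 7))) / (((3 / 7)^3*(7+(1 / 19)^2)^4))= 5825362123063 / 1102737243635712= 0.01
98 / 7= 14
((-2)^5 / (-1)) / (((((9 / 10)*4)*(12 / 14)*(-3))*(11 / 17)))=-4760 / 891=-5.34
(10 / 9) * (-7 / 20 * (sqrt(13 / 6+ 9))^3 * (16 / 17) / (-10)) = 469 * sqrt(402) / 6885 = 1.37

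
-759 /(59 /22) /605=-138 /295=-0.47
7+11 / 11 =8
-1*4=-4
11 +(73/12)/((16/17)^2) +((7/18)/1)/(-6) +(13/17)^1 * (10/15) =8607169/470016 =18.31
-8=-8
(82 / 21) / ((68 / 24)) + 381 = 45503 / 119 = 382.38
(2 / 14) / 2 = 1 / 14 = 0.07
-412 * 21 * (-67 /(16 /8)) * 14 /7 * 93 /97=53910612 /97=555779.51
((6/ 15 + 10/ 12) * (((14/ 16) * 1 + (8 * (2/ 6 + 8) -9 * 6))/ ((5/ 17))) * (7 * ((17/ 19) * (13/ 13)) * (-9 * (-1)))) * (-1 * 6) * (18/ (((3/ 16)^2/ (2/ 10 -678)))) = 633160417344/ 95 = 6664846498.36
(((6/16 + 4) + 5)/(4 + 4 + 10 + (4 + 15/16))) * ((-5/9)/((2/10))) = -1250/1101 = -1.14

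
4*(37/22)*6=444/11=40.36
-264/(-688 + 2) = 132/343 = 0.38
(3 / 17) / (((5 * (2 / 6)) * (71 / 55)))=99 / 1207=0.08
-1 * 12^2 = -144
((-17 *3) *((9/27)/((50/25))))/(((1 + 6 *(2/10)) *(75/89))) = -4.58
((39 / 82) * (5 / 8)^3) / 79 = 4875 / 3316736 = 0.00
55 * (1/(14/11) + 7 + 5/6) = 9955/21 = 474.05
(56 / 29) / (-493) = -56 / 14297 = -0.00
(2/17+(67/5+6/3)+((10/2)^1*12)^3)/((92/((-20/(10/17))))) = -18361319/230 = -79831.82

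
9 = 9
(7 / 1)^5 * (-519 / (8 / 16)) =-17445666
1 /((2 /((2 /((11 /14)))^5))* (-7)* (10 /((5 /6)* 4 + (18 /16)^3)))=-17544107 /4831530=-3.63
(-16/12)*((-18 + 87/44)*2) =470/11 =42.73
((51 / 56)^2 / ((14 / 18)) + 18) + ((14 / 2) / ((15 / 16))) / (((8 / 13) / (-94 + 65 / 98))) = -1113.42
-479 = -479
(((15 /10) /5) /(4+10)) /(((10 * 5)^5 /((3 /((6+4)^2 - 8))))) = 9 /4025000000000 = 0.00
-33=-33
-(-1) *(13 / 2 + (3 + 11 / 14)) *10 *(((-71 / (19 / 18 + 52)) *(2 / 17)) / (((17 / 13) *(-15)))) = 1594944 / 1931965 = 0.83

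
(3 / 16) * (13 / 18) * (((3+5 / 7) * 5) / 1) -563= -188323 / 336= -560.49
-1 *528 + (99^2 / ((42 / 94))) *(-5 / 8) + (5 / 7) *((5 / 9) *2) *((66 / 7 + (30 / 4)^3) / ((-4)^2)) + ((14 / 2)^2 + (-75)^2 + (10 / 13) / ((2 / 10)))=-1044291721 / 122304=-8538.49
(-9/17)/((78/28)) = -42/221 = -0.19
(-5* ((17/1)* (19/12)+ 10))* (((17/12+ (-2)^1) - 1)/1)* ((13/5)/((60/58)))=3173209/4320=734.54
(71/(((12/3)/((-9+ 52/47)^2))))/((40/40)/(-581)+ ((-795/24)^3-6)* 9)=-726762098048/214992677013125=-0.00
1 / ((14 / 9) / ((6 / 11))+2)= 27 / 131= 0.21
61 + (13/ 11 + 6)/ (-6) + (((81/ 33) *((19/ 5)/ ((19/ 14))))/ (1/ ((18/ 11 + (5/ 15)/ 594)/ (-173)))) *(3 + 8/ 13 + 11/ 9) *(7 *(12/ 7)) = 1372215263/ 24491610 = 56.03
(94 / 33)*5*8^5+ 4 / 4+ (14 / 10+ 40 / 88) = 77005271 / 165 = 466698.61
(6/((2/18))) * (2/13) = 108/13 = 8.31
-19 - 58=-77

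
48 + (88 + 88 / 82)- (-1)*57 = 194.07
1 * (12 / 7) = 12 / 7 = 1.71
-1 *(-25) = 25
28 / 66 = 14 / 33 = 0.42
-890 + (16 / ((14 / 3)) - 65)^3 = -80368261 / 343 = -234309.80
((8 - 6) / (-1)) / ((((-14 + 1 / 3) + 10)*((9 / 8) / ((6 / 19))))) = 32 / 209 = 0.15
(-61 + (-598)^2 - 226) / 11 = 357317 / 11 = 32483.36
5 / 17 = 0.29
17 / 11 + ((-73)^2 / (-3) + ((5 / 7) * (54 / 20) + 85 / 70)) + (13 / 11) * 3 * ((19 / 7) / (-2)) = -820723 / 462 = -1776.46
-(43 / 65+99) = -6478 / 65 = -99.66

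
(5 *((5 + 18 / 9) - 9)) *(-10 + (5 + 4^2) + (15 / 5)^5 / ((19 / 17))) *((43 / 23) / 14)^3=-61617925 / 11327477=-5.44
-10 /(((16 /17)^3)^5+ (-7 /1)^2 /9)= -257618074635883421370 /150635023065442596641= -1.71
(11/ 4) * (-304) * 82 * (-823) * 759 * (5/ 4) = 53526858330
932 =932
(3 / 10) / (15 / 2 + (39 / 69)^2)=1587 / 41365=0.04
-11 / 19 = -0.58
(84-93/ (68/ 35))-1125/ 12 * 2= -10293/ 68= -151.37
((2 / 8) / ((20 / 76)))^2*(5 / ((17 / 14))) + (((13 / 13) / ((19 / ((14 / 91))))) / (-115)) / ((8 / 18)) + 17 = 16005527 / 772616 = 20.72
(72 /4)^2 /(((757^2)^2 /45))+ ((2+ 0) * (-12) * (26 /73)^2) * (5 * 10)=-266386038794794380 /1749964498460929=-152.22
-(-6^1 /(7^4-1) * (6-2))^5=0.00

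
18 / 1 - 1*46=-28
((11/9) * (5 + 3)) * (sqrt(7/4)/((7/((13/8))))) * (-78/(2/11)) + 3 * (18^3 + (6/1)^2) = 17604 - 20449 * sqrt(7)/42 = 16315.83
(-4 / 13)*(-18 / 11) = 72 / 143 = 0.50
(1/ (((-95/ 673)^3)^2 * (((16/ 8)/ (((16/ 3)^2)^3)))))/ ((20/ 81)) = 194858921405156874518528/ 33079135078125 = 5890689733.72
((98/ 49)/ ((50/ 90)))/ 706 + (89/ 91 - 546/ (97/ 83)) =-7263433882/ 15579655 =-466.21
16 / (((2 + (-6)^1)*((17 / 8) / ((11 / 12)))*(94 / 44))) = -1936 / 2397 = -0.81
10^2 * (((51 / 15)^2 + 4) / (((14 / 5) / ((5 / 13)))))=19450 / 91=213.74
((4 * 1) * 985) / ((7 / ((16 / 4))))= 15760 / 7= 2251.43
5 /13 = 0.38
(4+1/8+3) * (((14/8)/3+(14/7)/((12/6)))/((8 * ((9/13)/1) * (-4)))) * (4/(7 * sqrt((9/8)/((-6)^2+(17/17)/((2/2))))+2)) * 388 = -16843177/26748+3186547 * sqrt(74)/71328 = -245.39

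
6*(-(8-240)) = 1392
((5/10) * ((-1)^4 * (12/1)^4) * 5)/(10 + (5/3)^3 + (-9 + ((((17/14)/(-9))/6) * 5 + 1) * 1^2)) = 39191040/4927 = 7954.34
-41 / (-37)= 41 / 37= 1.11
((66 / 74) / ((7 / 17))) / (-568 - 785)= -0.00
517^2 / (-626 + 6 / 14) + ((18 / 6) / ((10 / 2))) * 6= -9276293 / 21895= -423.67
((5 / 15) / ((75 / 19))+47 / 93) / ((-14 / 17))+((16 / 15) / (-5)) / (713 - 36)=-23684429 / 33054525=-0.72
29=29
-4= -4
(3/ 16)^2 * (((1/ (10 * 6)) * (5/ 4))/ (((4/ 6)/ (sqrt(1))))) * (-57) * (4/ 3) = -171/ 2048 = -0.08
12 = 12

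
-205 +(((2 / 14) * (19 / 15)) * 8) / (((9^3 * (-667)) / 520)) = -2093291923 / 10211103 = -205.00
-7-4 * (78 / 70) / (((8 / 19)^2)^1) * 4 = -15059 / 140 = -107.56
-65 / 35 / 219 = -13 / 1533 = -0.01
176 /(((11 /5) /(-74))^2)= 2190400 /11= 199127.27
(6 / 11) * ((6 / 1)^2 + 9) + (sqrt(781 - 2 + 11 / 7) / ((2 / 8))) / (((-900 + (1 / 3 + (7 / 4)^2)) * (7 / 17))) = 270 / 11 - 6528 * sqrt(9562) / 2108813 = 24.24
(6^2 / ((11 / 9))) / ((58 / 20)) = 3240 / 319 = 10.16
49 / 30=1.63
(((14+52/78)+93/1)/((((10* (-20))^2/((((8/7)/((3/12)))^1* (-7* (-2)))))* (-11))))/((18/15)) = -0.01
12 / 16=3 / 4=0.75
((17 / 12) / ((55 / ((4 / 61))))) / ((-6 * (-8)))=17 / 483120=0.00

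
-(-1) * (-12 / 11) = -12 / 11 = -1.09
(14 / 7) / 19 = 2 / 19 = 0.11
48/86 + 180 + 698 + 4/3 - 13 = 111829/129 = 866.89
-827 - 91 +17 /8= -7327 /8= -915.88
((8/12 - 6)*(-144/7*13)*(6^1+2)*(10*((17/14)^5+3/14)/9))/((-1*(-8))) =1596509200/352947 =4523.37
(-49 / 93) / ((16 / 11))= -539 / 1488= -0.36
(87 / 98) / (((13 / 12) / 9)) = 4698 / 637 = 7.38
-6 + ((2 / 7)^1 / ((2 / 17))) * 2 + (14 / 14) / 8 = -57 / 56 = -1.02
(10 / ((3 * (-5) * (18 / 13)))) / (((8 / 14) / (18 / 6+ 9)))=-91 / 9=-10.11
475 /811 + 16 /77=49551 /62447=0.79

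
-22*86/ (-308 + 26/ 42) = 39732/ 6455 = 6.16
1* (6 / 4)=3 / 2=1.50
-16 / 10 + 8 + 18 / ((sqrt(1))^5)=122 / 5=24.40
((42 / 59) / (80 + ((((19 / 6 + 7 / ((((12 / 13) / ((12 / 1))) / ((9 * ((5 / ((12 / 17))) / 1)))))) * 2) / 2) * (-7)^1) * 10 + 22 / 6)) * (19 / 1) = -532 / 15978203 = -0.00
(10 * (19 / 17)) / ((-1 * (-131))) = 190 / 2227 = 0.09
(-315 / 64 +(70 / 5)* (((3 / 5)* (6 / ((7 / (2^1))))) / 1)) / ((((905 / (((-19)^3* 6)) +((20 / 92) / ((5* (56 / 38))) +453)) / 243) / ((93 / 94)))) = 227075127165999 / 45143078255840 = 5.03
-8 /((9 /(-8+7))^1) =8 /9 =0.89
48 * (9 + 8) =816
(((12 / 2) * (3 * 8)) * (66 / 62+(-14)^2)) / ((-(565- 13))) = -51.41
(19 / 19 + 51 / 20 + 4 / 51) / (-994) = -3701 / 1013880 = -0.00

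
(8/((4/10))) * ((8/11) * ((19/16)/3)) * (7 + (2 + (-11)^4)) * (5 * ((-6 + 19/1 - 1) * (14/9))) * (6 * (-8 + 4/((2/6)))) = 6235040000/33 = 188940606.06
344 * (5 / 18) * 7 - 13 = 5903 / 9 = 655.89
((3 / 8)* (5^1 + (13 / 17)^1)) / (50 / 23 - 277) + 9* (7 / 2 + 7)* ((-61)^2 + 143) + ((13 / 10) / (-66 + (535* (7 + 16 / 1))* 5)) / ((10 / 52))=1640483186284431 / 4492652900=365147.99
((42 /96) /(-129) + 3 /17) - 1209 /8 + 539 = 13615831 /35088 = 388.05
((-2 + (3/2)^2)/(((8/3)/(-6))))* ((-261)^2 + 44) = -613485/16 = -38342.81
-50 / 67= -0.75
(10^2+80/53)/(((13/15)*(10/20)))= 161400/689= 234.25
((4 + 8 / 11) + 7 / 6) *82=15949 / 33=483.30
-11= -11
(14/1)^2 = 196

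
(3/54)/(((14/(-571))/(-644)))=13133/9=1459.22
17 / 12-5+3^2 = 65 / 12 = 5.42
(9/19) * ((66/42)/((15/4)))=132/665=0.20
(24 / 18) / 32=1 / 24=0.04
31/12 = 2.58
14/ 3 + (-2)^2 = 26/ 3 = 8.67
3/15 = 1/5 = 0.20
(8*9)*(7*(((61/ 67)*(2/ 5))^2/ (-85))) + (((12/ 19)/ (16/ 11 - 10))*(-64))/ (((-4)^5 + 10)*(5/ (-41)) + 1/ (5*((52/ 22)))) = -4203484397190048/ 5618344713557375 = -0.75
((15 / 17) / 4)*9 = 135 / 68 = 1.99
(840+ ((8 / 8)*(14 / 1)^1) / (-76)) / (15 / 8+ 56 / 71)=315.28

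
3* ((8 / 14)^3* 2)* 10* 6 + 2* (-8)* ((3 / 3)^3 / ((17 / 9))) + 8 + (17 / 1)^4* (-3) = -250496.30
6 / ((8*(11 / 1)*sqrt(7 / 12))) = 0.09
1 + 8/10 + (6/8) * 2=33/10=3.30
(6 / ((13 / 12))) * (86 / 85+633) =3880152 / 1105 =3511.45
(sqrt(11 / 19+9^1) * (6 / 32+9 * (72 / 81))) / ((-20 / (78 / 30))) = -1703 * sqrt(3458) / 30400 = -3.29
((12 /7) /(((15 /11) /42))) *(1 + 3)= 1056 /5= 211.20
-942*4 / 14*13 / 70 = -12246 / 245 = -49.98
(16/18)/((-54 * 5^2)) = -4/6075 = -0.00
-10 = -10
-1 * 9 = -9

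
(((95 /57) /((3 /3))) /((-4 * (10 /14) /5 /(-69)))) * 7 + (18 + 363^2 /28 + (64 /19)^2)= 31052443 /5054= 6144.13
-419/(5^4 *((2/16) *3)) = -3352/1875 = -1.79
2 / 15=0.13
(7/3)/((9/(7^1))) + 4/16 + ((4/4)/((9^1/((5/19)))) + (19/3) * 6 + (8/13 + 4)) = 1192669/26676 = 44.71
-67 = -67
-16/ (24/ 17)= -34/ 3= -11.33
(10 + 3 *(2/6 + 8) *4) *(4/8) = 55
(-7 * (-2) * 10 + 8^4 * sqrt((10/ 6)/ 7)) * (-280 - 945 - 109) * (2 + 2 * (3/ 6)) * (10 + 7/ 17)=-967139328 * sqrt(105)/ 119 - 99169560/ 17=-89112739.48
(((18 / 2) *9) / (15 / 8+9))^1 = 216 / 29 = 7.45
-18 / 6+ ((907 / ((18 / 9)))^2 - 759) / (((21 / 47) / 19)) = 731914157 / 84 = 8713263.77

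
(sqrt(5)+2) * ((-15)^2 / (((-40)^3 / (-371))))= 3339 / 1280+3339 * sqrt(5) / 2560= 5.53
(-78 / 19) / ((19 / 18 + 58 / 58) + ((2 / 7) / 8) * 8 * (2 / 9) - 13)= 3276 / 8683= 0.38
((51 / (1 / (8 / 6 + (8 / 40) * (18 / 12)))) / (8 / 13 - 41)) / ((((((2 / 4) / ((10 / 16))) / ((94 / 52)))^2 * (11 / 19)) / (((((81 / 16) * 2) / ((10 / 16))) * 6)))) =-404558469 / 228800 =-1768.18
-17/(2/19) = -323/2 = -161.50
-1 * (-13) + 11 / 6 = 14.83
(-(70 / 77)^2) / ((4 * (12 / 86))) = -1075 / 726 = -1.48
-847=-847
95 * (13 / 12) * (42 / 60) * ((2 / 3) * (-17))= -29393 / 36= -816.47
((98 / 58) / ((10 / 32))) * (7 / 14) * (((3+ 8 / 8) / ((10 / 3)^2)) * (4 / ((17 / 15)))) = 42336 / 12325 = 3.43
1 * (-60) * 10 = -600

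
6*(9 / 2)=27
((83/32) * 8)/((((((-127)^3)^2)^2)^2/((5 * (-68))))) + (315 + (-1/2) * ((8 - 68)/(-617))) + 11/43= 2592024129369990550197398534013319308183491497957184048637/8223239185369046648378511848825468734542034429810033571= 315.21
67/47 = 1.43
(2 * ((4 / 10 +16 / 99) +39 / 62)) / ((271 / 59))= 2155919 / 4158495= 0.52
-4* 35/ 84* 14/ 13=-70/ 39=-1.79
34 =34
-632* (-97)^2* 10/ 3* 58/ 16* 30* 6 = -12933611400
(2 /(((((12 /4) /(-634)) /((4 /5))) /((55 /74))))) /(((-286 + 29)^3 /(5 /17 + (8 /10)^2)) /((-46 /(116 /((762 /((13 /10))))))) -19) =-64698467504 /20121289460479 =-0.00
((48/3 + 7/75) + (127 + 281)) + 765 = 89182/75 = 1189.09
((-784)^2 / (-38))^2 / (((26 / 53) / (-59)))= -147673356099584 / 4693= -31466728339.99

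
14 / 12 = 7 / 6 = 1.17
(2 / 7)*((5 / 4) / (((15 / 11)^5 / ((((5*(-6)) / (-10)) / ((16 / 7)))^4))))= 55240493 / 245760000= 0.22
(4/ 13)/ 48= 1/ 156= 0.01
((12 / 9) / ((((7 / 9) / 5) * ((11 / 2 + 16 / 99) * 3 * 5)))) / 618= 0.00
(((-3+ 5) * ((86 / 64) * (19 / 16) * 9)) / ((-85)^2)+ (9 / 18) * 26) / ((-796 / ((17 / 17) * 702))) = -8442305703 / 736140800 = -11.47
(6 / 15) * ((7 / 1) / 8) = 7 / 20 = 0.35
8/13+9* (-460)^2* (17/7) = 420872456/91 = 4624972.04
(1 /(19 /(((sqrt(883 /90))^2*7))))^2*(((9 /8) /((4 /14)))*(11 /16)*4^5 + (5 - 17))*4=7029676024 /48735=144242.86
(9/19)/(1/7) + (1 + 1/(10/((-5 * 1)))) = 3.82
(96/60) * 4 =32/5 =6.40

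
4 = 4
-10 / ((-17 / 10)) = 100 / 17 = 5.88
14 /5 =2.80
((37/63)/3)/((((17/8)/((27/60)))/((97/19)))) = 7178/33915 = 0.21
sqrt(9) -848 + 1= -844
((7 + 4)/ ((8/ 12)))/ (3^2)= 11/ 6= 1.83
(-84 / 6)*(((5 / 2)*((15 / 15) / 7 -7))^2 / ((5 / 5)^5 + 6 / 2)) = -7200 / 7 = -1028.57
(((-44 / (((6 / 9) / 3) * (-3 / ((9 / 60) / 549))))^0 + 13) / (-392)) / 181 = -1 / 5068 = -0.00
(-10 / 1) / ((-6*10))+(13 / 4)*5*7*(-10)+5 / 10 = -6821 / 6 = -1136.83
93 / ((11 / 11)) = 93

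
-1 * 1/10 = -0.10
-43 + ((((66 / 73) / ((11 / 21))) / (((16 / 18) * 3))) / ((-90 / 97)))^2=-42.51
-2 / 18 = -1 / 9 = -0.11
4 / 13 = 0.31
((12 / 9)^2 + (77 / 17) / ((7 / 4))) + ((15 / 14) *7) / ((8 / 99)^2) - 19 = 22206703 / 19584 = 1133.92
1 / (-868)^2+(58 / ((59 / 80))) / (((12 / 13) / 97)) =1102078490417 / 133356048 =8264.18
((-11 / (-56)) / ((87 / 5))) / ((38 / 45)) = 825 / 61712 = 0.01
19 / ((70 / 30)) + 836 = 5909 / 7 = 844.14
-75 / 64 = -1.17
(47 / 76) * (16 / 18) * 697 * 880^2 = 50737139200 / 171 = 296708416.37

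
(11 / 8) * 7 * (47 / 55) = 329 / 40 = 8.22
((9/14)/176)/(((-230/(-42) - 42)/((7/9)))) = -21/269984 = -0.00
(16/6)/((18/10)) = 40/27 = 1.48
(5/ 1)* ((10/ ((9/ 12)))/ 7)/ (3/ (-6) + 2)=6.35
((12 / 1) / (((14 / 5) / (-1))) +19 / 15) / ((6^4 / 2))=-317 / 68040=-0.00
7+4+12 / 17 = 199 / 17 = 11.71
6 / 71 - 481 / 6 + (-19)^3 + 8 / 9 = -8867011 / 1278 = -6938.19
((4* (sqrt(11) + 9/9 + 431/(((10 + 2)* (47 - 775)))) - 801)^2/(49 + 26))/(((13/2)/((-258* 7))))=-130384409892571/55364400 + 299465588* sqrt(11)/12675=-2276662.38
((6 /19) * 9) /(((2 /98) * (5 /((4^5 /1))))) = 2709504 /95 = 28521.09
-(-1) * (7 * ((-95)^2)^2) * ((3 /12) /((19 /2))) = 30008125 /2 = 15004062.50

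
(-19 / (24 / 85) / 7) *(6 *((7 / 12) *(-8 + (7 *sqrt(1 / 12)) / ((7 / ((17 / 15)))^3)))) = 1615 / 6 -1586899 *sqrt(3) / 9525600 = 268.88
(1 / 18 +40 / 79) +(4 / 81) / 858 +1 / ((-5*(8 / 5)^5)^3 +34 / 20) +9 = 410466167342437653443 / 42927101581454572482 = 9.56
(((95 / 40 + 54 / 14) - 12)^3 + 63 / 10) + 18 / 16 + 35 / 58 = -183.86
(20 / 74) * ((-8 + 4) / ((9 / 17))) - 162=-54626 / 333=-164.04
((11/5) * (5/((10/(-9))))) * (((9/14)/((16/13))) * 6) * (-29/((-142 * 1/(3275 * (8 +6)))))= -660057255/2272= -290518.16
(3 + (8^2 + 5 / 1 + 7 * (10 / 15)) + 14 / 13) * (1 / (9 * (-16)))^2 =0.00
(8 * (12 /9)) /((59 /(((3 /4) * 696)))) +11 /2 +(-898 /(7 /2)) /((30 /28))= -139.59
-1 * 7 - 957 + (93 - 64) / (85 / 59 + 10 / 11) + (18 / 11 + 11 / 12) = -191054903 / 201300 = -949.11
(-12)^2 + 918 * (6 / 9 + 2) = 2592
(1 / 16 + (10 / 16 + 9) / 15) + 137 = 33049 / 240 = 137.70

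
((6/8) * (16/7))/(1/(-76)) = -912/7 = -130.29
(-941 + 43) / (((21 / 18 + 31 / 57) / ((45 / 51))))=-102372 / 221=-463.22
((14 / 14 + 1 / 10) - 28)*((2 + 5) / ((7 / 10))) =-269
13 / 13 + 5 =6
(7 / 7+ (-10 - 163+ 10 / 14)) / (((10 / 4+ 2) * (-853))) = 2398 / 53739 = 0.04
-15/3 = -5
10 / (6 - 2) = 5 / 2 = 2.50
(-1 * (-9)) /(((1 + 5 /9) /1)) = 81 /14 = 5.79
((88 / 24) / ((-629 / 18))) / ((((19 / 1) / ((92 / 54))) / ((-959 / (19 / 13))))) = 12616604 / 2043621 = 6.17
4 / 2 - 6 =-4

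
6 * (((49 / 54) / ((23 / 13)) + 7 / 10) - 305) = -1886518 / 1035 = -1822.72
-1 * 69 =-69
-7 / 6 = -1.17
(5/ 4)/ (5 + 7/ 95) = 475/ 1928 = 0.25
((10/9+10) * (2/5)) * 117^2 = 60840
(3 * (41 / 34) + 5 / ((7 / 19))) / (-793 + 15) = -4091 / 185164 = -0.02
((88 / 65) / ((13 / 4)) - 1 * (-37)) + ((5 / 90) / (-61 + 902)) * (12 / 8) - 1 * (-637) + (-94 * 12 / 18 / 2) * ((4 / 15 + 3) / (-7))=3525566699 / 5116644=689.04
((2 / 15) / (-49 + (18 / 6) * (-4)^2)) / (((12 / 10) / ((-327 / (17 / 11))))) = 1199 / 51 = 23.51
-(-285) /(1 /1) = 285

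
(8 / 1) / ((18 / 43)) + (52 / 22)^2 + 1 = 27985 / 1089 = 25.70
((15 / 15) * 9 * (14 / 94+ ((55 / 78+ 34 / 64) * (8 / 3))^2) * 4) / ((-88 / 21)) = -794031497 / 8387808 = -94.66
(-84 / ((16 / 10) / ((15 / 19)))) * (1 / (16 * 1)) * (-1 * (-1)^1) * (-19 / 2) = 1575 / 64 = 24.61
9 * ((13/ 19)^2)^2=257049/ 130321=1.97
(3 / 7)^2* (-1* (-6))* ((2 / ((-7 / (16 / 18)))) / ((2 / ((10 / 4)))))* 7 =-120 / 49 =-2.45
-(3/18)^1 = -0.17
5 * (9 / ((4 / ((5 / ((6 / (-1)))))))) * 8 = -75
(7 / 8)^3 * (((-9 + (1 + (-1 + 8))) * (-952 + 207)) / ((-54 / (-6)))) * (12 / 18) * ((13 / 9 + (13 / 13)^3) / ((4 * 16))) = 1.41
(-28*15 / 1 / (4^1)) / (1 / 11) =-1155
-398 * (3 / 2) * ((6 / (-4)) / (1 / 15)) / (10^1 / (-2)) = -5373 / 2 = -2686.50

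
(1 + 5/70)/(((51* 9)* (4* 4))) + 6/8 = 25709/34272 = 0.75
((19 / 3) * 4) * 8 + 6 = 626 / 3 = 208.67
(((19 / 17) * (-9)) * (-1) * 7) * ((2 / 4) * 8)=4788 / 17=281.65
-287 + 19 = -268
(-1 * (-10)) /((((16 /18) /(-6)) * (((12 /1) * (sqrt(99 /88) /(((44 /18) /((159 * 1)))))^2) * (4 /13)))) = -7865 /2047761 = -0.00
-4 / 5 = -0.80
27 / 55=0.49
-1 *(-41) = 41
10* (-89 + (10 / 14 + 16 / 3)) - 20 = -17840 / 21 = -849.52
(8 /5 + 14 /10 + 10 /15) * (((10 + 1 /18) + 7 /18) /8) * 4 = 517 /27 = 19.15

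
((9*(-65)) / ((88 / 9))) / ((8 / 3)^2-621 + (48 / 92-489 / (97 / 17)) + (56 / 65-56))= 0.08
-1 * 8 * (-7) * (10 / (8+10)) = 280 / 9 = 31.11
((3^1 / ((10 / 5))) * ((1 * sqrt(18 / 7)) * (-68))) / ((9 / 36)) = -1224 * sqrt(14) / 7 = -654.26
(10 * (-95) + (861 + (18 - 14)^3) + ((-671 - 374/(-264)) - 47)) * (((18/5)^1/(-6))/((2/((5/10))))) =8899/80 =111.24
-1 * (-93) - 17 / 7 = 634 / 7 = 90.57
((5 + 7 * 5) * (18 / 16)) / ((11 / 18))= 810 / 11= 73.64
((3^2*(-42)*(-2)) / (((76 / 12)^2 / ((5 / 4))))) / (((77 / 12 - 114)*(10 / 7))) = -71442 / 466051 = -0.15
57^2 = 3249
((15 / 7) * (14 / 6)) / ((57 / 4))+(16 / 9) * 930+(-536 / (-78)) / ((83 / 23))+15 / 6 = 203954827 / 123006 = 1658.09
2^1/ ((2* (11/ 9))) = 9/ 11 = 0.82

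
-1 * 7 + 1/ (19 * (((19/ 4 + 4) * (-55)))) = -256029/ 36575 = -7.00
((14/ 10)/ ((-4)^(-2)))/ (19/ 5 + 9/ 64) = 7168/ 1261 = 5.68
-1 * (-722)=722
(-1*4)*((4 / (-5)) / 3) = 16 / 15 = 1.07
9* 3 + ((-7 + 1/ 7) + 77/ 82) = 12101/ 574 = 21.08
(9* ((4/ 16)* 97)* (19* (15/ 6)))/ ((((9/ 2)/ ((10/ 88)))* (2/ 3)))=138225/ 352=392.68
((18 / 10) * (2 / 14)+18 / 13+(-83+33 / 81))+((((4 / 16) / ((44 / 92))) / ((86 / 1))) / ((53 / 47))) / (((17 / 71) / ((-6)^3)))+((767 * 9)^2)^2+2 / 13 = 2270656779685195.34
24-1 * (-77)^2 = -5905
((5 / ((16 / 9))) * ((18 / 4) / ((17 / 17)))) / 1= 405 / 32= 12.66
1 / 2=0.50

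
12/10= 6/5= 1.20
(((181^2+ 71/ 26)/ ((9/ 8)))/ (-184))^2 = 725660348449/ 28965924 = 25052.21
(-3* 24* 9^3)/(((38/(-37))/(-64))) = -62145792/19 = -3270831.16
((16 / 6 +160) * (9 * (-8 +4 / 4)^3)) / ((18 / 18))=-502152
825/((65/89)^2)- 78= 248211/169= 1468.70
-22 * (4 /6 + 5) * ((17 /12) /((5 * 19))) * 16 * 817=-1093576 /45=-24301.69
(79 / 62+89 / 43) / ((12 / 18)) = 26745 / 5332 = 5.02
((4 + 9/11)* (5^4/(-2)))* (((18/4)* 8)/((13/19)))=-11328750/143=-79222.03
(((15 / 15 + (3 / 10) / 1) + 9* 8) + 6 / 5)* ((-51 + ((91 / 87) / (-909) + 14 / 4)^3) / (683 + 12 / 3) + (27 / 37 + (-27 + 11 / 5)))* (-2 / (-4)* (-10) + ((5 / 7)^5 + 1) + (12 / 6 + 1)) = 1763482242272821521855518987 / 1207424600374416737118120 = 1460.53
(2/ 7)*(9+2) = 22/ 7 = 3.14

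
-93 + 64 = -29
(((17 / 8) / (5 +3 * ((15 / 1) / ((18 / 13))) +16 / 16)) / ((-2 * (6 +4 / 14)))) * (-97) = 1649 / 3872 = 0.43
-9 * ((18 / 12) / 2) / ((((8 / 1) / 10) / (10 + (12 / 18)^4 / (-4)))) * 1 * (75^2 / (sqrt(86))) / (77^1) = -3778125 * sqrt(86) / 52976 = -661.37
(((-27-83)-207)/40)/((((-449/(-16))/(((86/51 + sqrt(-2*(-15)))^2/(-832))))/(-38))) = -257260399/607281480-258989*sqrt(30)/5953740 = -0.66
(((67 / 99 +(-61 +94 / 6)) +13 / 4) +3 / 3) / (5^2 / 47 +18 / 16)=-1504094 / 61677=-24.39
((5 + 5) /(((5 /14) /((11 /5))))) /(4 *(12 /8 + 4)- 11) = 28 /5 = 5.60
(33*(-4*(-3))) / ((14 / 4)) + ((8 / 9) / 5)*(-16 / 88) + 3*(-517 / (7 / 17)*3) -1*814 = -5940511 / 495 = -12001.03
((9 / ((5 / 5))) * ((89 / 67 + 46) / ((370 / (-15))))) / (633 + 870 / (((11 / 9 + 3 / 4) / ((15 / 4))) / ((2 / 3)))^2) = -143865099 / 16919923658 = -0.01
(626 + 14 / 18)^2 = 31820881 / 81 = 392850.38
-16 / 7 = -2.29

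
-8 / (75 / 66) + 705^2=12425449 / 25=497017.96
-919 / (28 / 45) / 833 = -1.77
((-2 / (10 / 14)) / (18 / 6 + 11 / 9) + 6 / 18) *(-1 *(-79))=-7426 / 285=-26.06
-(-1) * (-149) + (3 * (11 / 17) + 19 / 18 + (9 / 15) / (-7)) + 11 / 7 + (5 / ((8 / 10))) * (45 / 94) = -284958829 / 2013480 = -141.53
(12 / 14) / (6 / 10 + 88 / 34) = 510 / 1897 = 0.27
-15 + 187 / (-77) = -122 / 7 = -17.43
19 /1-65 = -46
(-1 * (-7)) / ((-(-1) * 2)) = 7 / 2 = 3.50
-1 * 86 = -86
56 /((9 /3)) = 56 /3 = 18.67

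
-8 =-8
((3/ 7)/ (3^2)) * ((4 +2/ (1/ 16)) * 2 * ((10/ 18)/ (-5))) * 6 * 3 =-48/ 7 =-6.86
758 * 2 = 1516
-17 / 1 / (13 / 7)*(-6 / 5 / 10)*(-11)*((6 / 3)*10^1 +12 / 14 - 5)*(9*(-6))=3362634 / 325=10346.57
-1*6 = -6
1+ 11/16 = 1.69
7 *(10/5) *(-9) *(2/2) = -126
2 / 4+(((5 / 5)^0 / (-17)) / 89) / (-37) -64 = -7109585 / 111962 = -63.50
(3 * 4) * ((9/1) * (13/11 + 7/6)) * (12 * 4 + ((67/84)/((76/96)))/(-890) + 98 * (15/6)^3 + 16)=105366921543/260414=404613.12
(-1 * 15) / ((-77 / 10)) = 150 / 77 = 1.95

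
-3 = -3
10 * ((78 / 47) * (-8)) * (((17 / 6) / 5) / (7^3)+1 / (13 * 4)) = -44696 / 16121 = -2.77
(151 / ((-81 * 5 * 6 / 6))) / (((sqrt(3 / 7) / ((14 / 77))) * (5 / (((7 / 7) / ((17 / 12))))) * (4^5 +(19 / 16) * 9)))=-19328 * sqrt(21) / 6268964625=-0.00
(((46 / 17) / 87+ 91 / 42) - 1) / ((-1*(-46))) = 1181 / 45356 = 0.03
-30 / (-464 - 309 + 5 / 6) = 0.04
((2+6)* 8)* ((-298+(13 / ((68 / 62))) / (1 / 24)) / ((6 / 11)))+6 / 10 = -404647 / 255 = -1586.85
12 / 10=6 / 5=1.20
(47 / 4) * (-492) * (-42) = 242802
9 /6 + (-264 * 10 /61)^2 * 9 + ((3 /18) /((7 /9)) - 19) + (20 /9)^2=35539818079 /2109807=16845.06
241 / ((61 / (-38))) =-9158 / 61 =-150.13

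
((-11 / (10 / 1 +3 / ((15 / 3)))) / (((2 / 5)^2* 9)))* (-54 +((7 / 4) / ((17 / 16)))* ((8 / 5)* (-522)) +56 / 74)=617895575 / 600066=1029.71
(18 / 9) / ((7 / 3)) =6 / 7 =0.86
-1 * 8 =-8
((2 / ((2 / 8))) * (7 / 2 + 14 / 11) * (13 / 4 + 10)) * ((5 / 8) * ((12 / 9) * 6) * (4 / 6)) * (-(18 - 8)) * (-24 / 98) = 318000 / 77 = 4129.87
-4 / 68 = -1 / 17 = -0.06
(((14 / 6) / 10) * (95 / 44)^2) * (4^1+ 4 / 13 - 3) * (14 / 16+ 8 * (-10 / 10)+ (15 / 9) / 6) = -105893935 / 10872576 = -9.74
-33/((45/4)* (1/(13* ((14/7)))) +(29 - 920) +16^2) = 3432/65995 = 0.05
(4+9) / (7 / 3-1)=9.75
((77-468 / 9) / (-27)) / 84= -25 / 2268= -0.01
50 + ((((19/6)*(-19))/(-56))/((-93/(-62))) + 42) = 46729/504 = 92.72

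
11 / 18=0.61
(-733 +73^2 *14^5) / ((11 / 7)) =20062443541 / 11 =1823858503.73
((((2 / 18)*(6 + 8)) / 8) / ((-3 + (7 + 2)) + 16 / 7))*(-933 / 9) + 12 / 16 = -10541 / 6264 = -1.68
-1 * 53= -53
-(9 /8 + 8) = -73 /8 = -9.12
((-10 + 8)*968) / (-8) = 242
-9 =-9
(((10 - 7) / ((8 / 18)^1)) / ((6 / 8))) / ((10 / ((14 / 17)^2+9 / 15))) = 16623 / 14450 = 1.15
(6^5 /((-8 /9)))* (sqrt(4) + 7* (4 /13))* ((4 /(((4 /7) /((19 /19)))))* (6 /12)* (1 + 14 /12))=-275562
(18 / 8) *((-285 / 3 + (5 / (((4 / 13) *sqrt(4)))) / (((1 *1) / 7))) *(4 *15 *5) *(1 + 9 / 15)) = -41175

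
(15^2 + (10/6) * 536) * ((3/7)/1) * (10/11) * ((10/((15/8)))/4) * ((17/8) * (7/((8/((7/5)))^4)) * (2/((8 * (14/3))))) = 0.43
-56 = -56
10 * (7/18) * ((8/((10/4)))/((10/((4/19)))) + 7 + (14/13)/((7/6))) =115129/3705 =31.07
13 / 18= 0.72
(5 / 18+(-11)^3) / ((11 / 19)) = -455107 / 198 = -2298.52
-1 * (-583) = 583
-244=-244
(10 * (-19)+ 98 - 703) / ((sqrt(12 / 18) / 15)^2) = -536625 / 2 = -268312.50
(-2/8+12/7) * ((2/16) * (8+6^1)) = 41/16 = 2.56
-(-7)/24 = 7/24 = 0.29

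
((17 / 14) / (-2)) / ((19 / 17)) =-0.54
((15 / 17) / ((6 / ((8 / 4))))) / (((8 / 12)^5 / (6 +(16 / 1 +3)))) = 30375 / 544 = 55.84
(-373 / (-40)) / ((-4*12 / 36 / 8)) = -55.95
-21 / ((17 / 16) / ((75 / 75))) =-336 / 17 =-19.76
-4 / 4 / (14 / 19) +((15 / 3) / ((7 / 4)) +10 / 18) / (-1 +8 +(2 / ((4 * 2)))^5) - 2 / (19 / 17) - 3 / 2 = -35690938 / 8581293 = -4.16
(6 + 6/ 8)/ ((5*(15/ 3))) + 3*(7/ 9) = 2.60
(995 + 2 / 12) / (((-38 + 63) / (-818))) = -2442139 / 75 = -32561.85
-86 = -86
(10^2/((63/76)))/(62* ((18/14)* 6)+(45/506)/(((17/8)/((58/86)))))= 175695850/696628917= 0.25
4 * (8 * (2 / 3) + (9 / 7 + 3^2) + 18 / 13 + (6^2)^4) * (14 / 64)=229269905 / 156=1469678.88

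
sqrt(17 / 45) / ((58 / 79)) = 79 *sqrt(85) / 870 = 0.84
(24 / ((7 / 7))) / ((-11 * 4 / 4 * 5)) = -24 / 55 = -0.44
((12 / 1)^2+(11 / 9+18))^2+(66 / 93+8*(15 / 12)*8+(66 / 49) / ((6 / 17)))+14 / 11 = 36173492840 / 1353429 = 26727.29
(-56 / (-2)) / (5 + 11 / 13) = 91 / 19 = 4.79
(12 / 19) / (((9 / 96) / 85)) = 10880 / 19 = 572.63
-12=-12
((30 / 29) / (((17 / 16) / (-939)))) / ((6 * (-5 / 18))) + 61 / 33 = 550.39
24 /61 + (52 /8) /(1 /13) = 84.89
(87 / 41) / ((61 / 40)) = 3480 / 2501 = 1.39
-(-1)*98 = 98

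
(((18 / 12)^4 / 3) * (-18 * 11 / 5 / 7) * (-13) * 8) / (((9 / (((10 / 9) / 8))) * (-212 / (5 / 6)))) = -715 / 11872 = -0.06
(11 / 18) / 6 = 11 / 108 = 0.10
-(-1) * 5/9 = 5/9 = 0.56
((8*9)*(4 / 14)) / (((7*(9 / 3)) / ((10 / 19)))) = 480 / 931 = 0.52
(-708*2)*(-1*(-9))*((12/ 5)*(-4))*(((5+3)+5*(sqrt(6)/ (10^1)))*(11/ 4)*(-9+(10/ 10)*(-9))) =-242237952/ 5 - 15139872*sqrt(6)/ 5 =-55864582.63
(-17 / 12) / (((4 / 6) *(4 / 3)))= -51 / 32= -1.59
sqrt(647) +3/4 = 26.19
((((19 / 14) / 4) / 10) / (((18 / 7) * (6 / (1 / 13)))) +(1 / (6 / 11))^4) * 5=3806717 / 67392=56.49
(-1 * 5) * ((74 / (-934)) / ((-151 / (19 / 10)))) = -703 / 141034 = -0.00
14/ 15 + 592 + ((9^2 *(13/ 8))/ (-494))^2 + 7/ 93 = 593.08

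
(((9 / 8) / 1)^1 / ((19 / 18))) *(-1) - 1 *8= -689 / 76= -9.07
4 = 4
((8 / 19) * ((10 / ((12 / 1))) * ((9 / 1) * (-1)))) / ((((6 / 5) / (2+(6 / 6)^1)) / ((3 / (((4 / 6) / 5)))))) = -3375 / 19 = -177.63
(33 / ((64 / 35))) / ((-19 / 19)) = -1155 / 64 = -18.05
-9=-9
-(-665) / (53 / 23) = 15295 / 53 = 288.58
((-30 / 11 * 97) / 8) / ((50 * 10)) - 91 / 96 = -26771 / 26400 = -1.01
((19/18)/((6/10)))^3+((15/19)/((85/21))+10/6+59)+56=6220620757/50860872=122.31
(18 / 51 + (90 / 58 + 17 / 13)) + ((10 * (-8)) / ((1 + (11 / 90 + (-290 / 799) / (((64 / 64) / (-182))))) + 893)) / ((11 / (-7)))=15894917195972 / 4867711247971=3.27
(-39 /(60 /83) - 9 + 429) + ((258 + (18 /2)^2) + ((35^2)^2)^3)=3379220508056641330.05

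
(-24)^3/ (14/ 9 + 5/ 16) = -1990656/ 269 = -7400.21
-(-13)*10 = 130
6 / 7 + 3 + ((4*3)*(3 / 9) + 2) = 69 / 7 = 9.86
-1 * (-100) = 100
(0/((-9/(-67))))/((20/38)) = 0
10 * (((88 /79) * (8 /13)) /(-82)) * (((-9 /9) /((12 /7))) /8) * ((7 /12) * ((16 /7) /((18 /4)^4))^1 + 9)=136452470 /2486376243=0.05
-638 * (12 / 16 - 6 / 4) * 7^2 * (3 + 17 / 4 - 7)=46893 / 8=5861.62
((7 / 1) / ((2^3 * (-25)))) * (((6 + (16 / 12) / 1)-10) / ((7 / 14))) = 14 / 75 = 0.19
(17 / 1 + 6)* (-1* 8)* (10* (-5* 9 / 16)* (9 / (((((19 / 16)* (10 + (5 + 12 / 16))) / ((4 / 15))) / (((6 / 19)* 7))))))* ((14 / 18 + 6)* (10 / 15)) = 7183360 / 1083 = 6632.83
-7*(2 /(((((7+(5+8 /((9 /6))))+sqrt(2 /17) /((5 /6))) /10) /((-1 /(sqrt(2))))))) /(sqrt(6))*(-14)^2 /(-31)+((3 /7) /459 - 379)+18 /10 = -2019901 /5355 - 37901500*sqrt(3) /4450639+154350*sqrt(102) /4450639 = -391.60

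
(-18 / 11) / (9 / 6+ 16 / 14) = -252 / 407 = -0.62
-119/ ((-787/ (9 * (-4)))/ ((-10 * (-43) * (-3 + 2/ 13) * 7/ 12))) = 39759090/ 10231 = 3886.14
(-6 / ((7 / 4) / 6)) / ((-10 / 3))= 216 / 35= 6.17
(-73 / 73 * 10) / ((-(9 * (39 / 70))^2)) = 49000 / 123201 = 0.40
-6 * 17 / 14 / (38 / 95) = -255 / 14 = -18.21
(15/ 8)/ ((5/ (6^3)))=81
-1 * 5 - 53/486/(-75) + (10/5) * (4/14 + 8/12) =-789379/255150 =-3.09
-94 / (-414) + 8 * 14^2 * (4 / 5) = 1298539 / 1035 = 1254.63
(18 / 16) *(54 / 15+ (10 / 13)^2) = 15939 / 3380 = 4.72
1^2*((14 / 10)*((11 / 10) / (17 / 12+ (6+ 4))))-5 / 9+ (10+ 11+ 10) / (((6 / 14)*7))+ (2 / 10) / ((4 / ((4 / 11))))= 3367303 / 339075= 9.93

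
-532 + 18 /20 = -5311 /10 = -531.10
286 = 286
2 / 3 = 0.67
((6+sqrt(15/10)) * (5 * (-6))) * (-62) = 930 * sqrt(6)+11160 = 13438.03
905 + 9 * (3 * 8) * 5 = 1985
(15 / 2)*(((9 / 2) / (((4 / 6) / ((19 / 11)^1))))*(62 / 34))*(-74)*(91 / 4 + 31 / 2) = -79435485 / 176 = -451337.98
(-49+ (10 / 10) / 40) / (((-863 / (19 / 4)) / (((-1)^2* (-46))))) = -856083 / 69040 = -12.40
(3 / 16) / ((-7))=-3 / 112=-0.03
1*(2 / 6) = 1 / 3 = 0.33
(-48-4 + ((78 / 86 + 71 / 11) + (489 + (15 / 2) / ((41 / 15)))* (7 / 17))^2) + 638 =19399187999984105 / 434758247044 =44620.63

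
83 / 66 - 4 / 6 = 13 / 22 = 0.59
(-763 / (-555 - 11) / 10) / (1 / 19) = 2.56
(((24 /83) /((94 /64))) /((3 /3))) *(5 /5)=768 /3901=0.20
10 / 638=5 / 319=0.02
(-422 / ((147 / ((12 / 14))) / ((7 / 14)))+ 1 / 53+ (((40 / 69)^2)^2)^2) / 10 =-11196243705641960743 / 93403406487382647390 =-0.12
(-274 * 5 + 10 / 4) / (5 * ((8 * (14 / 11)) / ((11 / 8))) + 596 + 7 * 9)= -330935 / 168438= -1.96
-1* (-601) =601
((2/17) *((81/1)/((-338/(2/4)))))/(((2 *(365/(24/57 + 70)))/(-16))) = 433512/19924255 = 0.02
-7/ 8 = -0.88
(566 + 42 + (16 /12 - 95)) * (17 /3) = 26231 /9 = 2914.56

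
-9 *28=-252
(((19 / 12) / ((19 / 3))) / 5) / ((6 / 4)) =1 / 30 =0.03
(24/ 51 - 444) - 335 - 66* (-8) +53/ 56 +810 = 533517/ 952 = 560.42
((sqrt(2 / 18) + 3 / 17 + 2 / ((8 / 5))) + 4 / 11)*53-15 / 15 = 250301 / 2244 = 111.54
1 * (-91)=-91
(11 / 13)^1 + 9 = 128 / 13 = 9.85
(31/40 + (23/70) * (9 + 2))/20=1229/5600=0.22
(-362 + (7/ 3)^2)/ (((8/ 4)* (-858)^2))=-3209/ 13250952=-0.00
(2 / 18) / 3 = 1 / 27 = 0.04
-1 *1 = -1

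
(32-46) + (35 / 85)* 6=-196 / 17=-11.53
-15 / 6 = -5 / 2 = -2.50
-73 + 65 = -8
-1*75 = -75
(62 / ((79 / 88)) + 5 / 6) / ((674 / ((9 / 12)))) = 33131 / 425968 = 0.08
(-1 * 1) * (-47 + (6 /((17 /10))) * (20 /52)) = 10087 /221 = 45.64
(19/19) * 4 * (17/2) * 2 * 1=68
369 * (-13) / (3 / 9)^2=-43173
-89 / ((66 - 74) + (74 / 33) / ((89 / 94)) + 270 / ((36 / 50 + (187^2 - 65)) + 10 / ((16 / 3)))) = 1824867917367 / 115312418260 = 15.83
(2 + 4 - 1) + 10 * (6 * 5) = 305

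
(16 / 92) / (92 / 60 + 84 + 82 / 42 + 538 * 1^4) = 35 / 125879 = 0.00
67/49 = 1.37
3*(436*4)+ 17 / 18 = 94193 / 18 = 5232.94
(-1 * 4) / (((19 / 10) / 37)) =-1480 / 19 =-77.89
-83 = -83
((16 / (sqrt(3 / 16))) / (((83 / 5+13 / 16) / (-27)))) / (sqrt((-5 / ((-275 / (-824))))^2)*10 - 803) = 33792*sqrt(3) / 667247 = 0.09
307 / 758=0.41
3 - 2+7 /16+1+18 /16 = 57 /16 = 3.56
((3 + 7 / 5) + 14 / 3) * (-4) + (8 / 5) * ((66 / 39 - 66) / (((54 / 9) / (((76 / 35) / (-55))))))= -404832 / 11375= -35.59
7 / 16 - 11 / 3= -3.23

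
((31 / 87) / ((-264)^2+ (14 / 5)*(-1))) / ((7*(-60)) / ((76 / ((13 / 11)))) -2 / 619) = -20052505 / 25628179729326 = -0.00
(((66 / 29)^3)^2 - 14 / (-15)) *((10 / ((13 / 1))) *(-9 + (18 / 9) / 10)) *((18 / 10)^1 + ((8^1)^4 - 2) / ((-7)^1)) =2241423993847344944 / 4059669165825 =552119.87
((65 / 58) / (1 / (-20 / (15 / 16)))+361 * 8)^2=62088678976 / 7569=8203022.72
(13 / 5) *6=15.60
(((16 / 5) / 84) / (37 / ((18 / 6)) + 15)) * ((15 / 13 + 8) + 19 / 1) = 732 / 18655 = 0.04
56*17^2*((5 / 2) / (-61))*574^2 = -13330598960 / 61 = -218534409.18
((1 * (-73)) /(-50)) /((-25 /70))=-511 /125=-4.09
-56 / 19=-2.95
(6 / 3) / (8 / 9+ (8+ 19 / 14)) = 252 / 1291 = 0.20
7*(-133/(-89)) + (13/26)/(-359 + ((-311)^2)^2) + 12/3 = 14.46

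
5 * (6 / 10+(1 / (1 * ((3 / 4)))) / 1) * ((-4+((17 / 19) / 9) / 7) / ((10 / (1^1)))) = -138359 / 35910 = -3.85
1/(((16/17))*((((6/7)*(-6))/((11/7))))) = -187/576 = -0.32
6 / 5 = 1.20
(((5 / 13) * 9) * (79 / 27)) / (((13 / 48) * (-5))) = -1264 / 169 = -7.48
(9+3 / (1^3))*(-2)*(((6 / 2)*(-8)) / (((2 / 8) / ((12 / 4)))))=6912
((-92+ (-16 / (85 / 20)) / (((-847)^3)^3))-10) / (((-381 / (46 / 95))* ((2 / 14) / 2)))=35792135712385420941188308185688 / 19721963708893409922151851403515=1.81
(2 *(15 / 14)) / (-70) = -3 / 98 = -0.03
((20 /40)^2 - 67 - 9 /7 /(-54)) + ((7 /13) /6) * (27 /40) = -66.67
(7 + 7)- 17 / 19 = 249 / 19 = 13.11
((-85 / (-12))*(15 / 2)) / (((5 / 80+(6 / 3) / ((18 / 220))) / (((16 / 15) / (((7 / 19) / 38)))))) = 5891520 / 24703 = 238.49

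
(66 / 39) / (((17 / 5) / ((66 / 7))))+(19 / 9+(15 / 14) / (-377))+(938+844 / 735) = 26736024061 / 28263690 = 945.95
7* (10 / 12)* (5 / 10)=35 / 12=2.92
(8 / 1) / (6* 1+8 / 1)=4 / 7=0.57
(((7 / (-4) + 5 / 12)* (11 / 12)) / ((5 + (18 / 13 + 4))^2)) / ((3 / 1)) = -1859 / 492075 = -0.00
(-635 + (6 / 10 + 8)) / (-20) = 783 / 25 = 31.32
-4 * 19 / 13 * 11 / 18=-3.57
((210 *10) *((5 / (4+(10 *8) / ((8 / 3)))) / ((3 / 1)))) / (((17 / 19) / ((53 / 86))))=881125 / 12427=70.90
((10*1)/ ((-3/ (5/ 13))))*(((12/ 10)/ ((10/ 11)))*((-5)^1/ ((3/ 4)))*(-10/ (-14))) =2200/ 273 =8.06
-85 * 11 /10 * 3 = -561 /2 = -280.50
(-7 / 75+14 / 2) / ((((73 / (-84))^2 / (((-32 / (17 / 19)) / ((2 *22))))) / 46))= -8518605312 / 24913075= -341.93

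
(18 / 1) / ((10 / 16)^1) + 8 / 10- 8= 108 / 5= 21.60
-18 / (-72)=0.25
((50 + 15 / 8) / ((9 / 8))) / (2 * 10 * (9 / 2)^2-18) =415 / 3483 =0.12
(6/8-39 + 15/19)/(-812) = 2847/61712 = 0.05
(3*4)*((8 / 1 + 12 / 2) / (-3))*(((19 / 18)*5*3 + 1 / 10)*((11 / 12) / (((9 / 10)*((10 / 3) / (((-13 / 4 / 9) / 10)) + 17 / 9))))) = 956956 / 95211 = 10.05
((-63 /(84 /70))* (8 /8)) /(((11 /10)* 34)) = -525 /374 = -1.40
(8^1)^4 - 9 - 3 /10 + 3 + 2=40917 /10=4091.70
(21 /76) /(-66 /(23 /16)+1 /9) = -4347 /720556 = -0.01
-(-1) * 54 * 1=54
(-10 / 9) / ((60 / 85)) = -1.57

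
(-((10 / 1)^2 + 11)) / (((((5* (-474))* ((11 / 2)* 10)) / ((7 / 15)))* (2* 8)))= 259 / 10428000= 0.00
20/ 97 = 0.21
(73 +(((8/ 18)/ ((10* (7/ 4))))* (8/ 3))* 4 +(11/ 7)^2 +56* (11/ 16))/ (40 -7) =1511399/ 436590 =3.46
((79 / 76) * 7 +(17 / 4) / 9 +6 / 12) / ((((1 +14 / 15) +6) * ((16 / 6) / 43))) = 86645 / 5168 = 16.77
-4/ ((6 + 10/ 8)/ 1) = -16/ 29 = -0.55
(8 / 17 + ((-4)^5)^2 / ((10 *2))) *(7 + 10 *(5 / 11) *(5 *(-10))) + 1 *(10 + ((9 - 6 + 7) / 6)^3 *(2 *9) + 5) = -32393935447 / 2805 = -11548640.09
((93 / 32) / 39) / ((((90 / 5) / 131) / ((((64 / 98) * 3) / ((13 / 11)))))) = 44671 / 49686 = 0.90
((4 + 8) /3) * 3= 12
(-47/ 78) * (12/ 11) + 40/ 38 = 0.40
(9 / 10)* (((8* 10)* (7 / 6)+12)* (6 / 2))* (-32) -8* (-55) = -43304 / 5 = -8660.80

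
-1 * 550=-550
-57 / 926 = -0.06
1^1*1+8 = 9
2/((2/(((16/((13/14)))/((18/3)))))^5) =1101463552/90224199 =12.21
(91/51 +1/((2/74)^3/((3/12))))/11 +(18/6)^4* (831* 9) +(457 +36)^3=270245160931/2244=120430107.37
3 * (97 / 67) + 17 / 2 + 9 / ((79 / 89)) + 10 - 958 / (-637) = 232551849 / 6743282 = 34.49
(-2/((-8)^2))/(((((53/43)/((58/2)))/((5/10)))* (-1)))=1247/3392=0.37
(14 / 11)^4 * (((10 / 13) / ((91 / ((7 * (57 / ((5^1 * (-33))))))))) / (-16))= 91238 / 27217619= 0.00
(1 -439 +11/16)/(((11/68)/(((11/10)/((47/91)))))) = -5757.64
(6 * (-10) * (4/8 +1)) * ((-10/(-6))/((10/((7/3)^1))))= -35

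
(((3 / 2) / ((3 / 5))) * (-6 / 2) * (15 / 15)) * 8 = -60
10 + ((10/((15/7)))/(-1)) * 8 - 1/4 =-331/12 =-27.58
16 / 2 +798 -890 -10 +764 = 670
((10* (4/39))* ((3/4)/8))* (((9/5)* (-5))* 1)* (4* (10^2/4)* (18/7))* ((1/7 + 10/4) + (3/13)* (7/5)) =-5465475/8281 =-660.00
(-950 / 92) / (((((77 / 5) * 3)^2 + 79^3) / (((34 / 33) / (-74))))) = 10625 / 36594620304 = 0.00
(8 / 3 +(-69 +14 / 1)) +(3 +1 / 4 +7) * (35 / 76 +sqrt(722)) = -43423 / 912 +779 * sqrt(2) / 4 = 227.81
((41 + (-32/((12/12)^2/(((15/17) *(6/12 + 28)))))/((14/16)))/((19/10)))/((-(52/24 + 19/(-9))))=18820980/2261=8324.18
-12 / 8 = -3 / 2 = -1.50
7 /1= 7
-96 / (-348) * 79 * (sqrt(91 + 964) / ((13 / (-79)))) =-49928 * sqrt(1055) / 377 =-4301.59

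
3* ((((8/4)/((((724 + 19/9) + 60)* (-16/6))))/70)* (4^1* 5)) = -81/99050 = -0.00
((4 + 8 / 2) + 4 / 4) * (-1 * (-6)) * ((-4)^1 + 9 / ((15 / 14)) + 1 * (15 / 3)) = 2538 / 5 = 507.60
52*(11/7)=572/7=81.71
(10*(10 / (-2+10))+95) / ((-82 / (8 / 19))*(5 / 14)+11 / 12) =-18060 / 11531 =-1.57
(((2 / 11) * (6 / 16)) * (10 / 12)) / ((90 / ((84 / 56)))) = 1 / 1056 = 0.00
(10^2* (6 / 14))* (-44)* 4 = -52800 / 7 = -7542.86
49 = 49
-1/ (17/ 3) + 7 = 116/ 17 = 6.82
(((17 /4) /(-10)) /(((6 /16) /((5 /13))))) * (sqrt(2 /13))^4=-68 /6591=-0.01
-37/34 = -1.09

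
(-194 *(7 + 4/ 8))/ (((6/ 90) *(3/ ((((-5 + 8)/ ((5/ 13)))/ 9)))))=-6305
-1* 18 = -18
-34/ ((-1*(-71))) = -34/ 71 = -0.48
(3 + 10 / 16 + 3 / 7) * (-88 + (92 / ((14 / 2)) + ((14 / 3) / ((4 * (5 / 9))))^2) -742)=-129097851 / 39200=-3293.31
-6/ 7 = -0.86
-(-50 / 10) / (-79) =-5 / 79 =-0.06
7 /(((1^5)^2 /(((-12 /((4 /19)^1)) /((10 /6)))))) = -1197 /5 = -239.40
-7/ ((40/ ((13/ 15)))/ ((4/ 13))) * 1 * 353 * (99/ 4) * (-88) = 896973/ 25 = 35878.92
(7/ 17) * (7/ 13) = 49/ 221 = 0.22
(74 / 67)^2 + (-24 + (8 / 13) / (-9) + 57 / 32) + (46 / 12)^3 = 1777898027 / 50420448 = 35.26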